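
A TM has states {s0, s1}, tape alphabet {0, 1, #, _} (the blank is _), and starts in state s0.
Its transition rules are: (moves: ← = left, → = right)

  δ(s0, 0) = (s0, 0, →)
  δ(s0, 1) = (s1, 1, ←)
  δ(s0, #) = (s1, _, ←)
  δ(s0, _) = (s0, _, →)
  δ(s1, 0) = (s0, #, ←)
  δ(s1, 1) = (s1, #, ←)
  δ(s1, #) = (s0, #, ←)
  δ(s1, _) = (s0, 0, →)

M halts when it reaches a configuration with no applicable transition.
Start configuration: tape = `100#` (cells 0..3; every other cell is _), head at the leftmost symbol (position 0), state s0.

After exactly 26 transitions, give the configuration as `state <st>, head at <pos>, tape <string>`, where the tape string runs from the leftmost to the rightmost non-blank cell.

state s1, head at -2, tape 0__100#

state=s0 head=0 tape=___[1]00#   (s0,1)→(s1,1,←)
state=s1 head=-1 tape=__[_]100#   (s1,_)→(s0,0,→)
state=s0 head=0 tape=__0[1]00#   (s0,1)→(s1,1,←)
state=s1 head=-1 tape=__[0]100#   (s1,0)→(s0,#,←)
state=s0 head=-2 tape=_[_]#100#   (s0,_)→(s0,_,→)
state=s0 head=-1 tape=__[#]100#   (s0,#)→(s1,_,←)
state=s1 head=-2 tape=_[_]_100#   (s1,_)→(s0,0,→)
state=s0 head=-1 tape=_0[_]100#   (s0,_)→(s0,_,→)
state=s0 head=0 tape=_0_[1]00#   (s0,1)→(s1,1,←)
state=s1 head=-1 tape=_0[_]100#   (s1,_)→(s0,0,→)
state=s0 head=0 tape=_00[1]00#   (s0,1)→(s1,1,←)
state=s1 head=-1 tape=_0[0]100#   (s1,0)→(s0,#,←)
state=s0 head=-2 tape=_[0]#100#   (s0,0)→(s0,0,→)
state=s0 head=-1 tape=_0[#]100#   (s0,#)→(s1,_,←)
state=s1 head=-2 tape=_[0]_100#   (s1,0)→(s0,#,←)
state=s0 head=-3 tape=[_]#_100#   (s0,_)→(s0,_,→)
state=s0 head=-2 tape=_[#]_100#   (s0,#)→(s1,_,←)
state=s1 head=-3 tape=[_]__100#   (s1,_)→(s0,0,→)
state=s0 head=-2 tape=0[_]_100#   (s0,_)→(s0,_,→)
state=s0 head=-1 tape=0_[_]100#   (s0,_)→(s0,_,→)
state=s0 head=0 tape=0__[1]00#   (s0,1)→(s1,1,←)
state=s1 head=-1 tape=0_[_]100#   (s1,_)→(s0,0,→)
state=s0 head=0 tape=0_0[1]00#   (s0,1)→(s1,1,←)
state=s1 head=-1 tape=0_[0]100#   (s1,0)→(s0,#,←)
state=s0 head=-2 tape=0[_]#100#   (s0,_)→(s0,_,→)
state=s0 head=-1 tape=0_[#]100#   (s0,#)→(s1,_,←)
state=s1 head=-2 tape=0[_]_100#
After 26 steps: state s1, head at -2, tape 0__100#.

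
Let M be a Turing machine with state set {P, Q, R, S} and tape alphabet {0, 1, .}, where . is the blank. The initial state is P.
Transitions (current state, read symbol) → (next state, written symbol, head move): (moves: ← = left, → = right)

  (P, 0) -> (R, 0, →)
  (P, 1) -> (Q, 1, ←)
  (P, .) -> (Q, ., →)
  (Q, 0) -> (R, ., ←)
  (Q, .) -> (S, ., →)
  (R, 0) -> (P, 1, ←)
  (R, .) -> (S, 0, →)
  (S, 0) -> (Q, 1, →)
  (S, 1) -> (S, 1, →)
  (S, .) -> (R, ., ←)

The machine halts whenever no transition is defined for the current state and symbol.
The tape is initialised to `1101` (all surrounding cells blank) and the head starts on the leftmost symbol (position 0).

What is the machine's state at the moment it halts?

Q

state=P head=0 tape=.[1]101   (P,1)→(Q,1,←)
state=Q head=-1 tape=[.]1101   (Q,.)→(S,.,→)
state=S head=0 tape=.[1]101   (S,1)→(S,1,→)
state=S head=1 tape=.1[1]01   (S,1)→(S,1,→)
state=S head=2 tape=.11[0]1   (S,0)→(Q,1,→)
state=Q head=3 tape=.111[1]
No transition is defined for (Q, 1); M halts in state Q.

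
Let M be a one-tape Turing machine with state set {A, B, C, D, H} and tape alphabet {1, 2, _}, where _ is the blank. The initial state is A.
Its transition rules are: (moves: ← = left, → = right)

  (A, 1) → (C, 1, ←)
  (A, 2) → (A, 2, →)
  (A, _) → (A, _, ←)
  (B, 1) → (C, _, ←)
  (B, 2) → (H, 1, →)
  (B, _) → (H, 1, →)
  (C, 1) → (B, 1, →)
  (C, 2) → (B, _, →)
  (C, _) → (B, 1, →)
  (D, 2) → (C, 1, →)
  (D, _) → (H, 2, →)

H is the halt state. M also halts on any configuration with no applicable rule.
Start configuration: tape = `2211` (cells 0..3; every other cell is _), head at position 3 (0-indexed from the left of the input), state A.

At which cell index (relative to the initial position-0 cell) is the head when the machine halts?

4

state=A head=3 tape=221[1]_   (A,1)→(C,1,←)
state=C head=2 tape=22[1]1_   (C,1)→(B,1,→)
state=B head=3 tape=221[1]_   (B,1)→(C,_,←)
state=C head=2 tape=22[1]__   (C,1)→(B,1,→)
state=B head=3 tape=221[_]_   (B,_)→(H,1,→)
state=H head=4 tape=2211[_]
At halt the head is at cell 4.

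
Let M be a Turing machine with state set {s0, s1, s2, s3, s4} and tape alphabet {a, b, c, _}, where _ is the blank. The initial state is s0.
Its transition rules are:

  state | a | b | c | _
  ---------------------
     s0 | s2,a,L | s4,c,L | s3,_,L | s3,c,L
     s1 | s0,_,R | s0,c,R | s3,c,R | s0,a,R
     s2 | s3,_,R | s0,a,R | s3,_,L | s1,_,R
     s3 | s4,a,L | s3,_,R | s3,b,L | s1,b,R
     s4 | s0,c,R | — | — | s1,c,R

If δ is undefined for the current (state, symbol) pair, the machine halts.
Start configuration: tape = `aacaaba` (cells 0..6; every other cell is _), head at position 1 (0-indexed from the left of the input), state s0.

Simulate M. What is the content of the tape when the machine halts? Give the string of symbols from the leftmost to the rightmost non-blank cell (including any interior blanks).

cbc_cca

state=s0 head=1 tape=a[a]caaba   (s0,a)→(s2,a,L)
state=s2 head=0 tape=[a]acaaba   (s2,a)→(s3,_,R)
state=s3 head=1 tape=_[a]caaba   (s3,a)→(s4,a,L)
state=s4 head=0 tape=[_]acaaba   (s4,_)→(s1,c,R)
state=s1 head=1 tape=c[a]caaba   (s1,a)→(s0,_,R)
state=s0 head=2 tape=c_[c]aaba   (s0,c)→(s3,_,L)
state=s3 head=1 tape=c[_]_aaba   (s3,_)→(s1,b,R)
state=s1 head=2 tape=cb[_]aaba   (s1,_)→(s0,a,R)
state=s0 head=3 tape=cba[a]aba   (s0,a)→(s2,a,L)
state=s2 head=2 tape=cb[a]aaba   (s2,a)→(s3,_,R)
state=s3 head=3 tape=cb_[a]aba   (s3,a)→(s4,a,L)
state=s4 head=2 tape=cb[_]aaba   (s4,_)→(s1,c,R)
state=s1 head=3 tape=cbc[a]aba   (s1,a)→(s0,_,R)
state=s0 head=4 tape=cbc_[a]ba   (s0,a)→(s2,a,L)
state=s2 head=3 tape=cbc[_]aba   (s2,_)→(s1,_,R)
state=s1 head=4 tape=cbc_[a]ba   (s1,a)→(s0,_,R)
state=s0 head=5 tape=cbc__[b]a   (s0,b)→(s4,c,L)
state=s4 head=4 tape=cbc_[_]ca   (s4,_)→(s1,c,R)
state=s1 head=5 tape=cbc_c[c]a   (s1,c)→(s3,c,R)
state=s3 head=6 tape=cbc_cc[a]   (s3,a)→(s4,a,L)
state=s4 head=5 tape=cbc_c[c]a
The non-blank tape span at halt is cbc_cca.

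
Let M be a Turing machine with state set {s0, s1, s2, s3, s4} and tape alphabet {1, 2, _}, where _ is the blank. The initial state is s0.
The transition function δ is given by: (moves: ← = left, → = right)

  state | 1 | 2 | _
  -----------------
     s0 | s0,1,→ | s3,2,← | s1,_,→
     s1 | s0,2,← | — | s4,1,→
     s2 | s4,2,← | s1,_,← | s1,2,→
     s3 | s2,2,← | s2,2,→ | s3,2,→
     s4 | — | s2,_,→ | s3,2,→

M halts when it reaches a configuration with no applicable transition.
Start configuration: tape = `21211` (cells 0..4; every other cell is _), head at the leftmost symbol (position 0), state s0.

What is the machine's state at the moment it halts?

s1

s0 | __[2]1211   read 2 → write 2, move ←, go to s3
s3 | _[_]21211   read _ → write 2, move →, go to s3
s3 | _2[2]1211   read 2 → write 2, move →, go to s2
s2 | _22[1]211   read 1 → write 2, move ←, go to s4
s4 | _2[2]2211   read 2 → write _, move →, go to s2
s2 | _2_[2]211   read 2 → write _, move ←, go to s1
s1 | _2[_]_211   read _ → write 1, move →, go to s4
s4 | _21[_]211   read _ → write 2, move →, go to s3
s3 | _212[2]11   read 2 → write 2, move →, go to s2
s2 | _2122[1]1   read 1 → write 2, move ←, go to s4
s4 | _212[2]21   read 2 → write _, move →, go to s2
s2 | _212_[2]1   read 2 → write _, move ←, go to s1
s1 | _212[_]_1   read _ → write 1, move →, go to s4
s4 | _2121[_]1   read _ → write 2, move →, go to s3
s3 | _21212[1]   read 1 → write 2, move ←, go to s2
s2 | _2121[2]2   read 2 → write _, move ←, go to s1
s1 | _212[1]_2   read 1 → write 2, move ←, go to s0
s0 | _21[2]2_2   read 2 → write 2, move ←, go to s3
s3 | _2[1]22_2   read 1 → write 2, move ←, go to s2
s2 | _[2]222_2   read 2 → write _, move ←, go to s1
s1 | [_]_222_2   read _ → write 1, move →, go to s4
s4 | 1[_]222_2   read _ → write 2, move →, go to s3
s3 | 12[2]22_2   read 2 → write 2, move →, go to s2
s2 | 122[2]2_2   read 2 → write _, move ←, go to s1
s1 | 12[2]_2_2
No transition is defined for (s1, 2); M halts in state s1.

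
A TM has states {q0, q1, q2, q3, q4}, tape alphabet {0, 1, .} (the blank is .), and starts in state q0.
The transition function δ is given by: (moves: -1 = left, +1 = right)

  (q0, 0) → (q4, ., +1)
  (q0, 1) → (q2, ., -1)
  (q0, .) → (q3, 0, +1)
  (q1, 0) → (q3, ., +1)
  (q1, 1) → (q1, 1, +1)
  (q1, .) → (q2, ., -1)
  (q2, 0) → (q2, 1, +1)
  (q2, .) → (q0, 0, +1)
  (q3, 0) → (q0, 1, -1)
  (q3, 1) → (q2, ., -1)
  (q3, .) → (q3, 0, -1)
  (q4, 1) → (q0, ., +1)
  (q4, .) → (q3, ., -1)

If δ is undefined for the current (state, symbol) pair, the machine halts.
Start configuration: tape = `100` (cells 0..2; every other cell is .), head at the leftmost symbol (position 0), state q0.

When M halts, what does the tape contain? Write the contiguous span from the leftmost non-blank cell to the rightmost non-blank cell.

10.00

q0 | ..[1]00.   read 1 → write ., move -1, go to q2
q2 | .[.].00.   read . → write 0, move +1, go to q0
q0 | .0[.]00.   read . → write 0, move +1, go to q3
q3 | .00[0]0.   read 0 → write 1, move -1, go to q0
q0 | .0[0]10.   read 0 → write ., move +1, go to q4
q4 | .0.[1]0.   read 1 → write ., move +1, go to q0
q0 | .0..[0].   read 0 → write ., move +1, go to q4
q4 | .0...[.]   read . → write ., move -1, go to q3
q3 | .0..[.].   read . → write 0, move -1, go to q3
q3 | .0.[.]0.   read . → write 0, move -1, go to q3
q3 | .0[.]00.   read . → write 0, move -1, go to q3
q3 | .[0]000.   read 0 → write 1, move -1, go to q0
q0 | [.]1000.   read . → write 0, move +1, go to q3
q3 | 0[1]000.   read 1 → write ., move -1, go to q2
q2 | [0].000.   read 0 → write 1, move +1, go to q2
q2 | 1[.]000.   read . → write 0, move +1, go to q0
q0 | 10[0]00.   read 0 → write ., move +1, go to q4
q4 | 10.[0]0.
The non-blank tape span at halt is 10.00.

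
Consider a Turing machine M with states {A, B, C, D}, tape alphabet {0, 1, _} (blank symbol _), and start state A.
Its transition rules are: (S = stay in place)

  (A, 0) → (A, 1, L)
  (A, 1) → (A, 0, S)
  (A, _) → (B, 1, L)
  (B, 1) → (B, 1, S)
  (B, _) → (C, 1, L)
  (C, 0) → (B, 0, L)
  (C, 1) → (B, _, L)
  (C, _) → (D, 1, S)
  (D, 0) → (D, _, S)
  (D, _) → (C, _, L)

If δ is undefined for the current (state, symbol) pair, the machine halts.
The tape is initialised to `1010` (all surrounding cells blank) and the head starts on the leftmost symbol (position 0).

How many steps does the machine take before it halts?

state=A head=0 tape=___[1]010   (A,1)→(A,0,S)
state=A head=0 tape=___[0]010   (A,0)→(A,1,L)
state=A head=-1 tape=__[_]1010   (A,_)→(B,1,L)
state=B head=-2 tape=_[_]11010   (B,_)→(C,1,L)
state=C head=-3 tape=[_]111010   (C,_)→(D,1,S)
state=D head=-3 tape=[1]111010
M halts after 5 transitions.

5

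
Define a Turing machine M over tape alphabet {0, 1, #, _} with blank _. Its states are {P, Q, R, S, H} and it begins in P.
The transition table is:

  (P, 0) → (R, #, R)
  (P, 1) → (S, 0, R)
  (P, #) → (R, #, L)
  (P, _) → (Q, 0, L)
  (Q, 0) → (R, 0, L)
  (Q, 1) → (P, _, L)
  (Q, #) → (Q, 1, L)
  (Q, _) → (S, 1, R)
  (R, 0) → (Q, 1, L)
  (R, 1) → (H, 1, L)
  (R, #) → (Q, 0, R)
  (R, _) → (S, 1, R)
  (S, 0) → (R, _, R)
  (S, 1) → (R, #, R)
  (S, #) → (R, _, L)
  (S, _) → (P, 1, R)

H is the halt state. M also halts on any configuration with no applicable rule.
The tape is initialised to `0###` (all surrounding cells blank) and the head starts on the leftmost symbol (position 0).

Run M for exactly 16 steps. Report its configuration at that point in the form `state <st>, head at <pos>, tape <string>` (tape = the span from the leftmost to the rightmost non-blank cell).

state=P head=0 tape=___[0]###   (P,0)→(R,#,R)
state=R head=1 tape=___#[#]##   (R,#)→(Q,0,R)
state=Q head=2 tape=___#0[#]#   (Q,#)→(Q,1,L)
state=Q head=1 tape=___#[0]1#   (Q,0)→(R,0,L)
state=R head=0 tape=___[#]01#   (R,#)→(Q,0,R)
state=Q head=1 tape=___0[0]1#   (Q,0)→(R,0,L)
state=R head=0 tape=___[0]01#   (R,0)→(Q,1,L)
state=Q head=-1 tape=__[_]101#   (Q,_)→(S,1,R)
state=S head=0 tape=__1[1]01#   (S,1)→(R,#,R)
state=R head=1 tape=__1#[0]1#   (R,0)→(Q,1,L)
state=Q head=0 tape=__1[#]11#   (Q,#)→(Q,1,L)
state=Q head=-1 tape=__[1]111#   (Q,1)→(P,_,L)
state=P head=-2 tape=_[_]_111#   (P,_)→(Q,0,L)
state=Q head=-3 tape=[_]0_111#   (Q,_)→(S,1,R)
state=S head=-2 tape=1[0]_111#   (S,0)→(R,_,R)
state=R head=-1 tape=1_[_]111#   (R,_)→(S,1,R)
state=S head=0 tape=1_1[1]11#
After 16 steps: state S, head at 0, tape 1_1111#.

state S, head at 0, tape 1_1111#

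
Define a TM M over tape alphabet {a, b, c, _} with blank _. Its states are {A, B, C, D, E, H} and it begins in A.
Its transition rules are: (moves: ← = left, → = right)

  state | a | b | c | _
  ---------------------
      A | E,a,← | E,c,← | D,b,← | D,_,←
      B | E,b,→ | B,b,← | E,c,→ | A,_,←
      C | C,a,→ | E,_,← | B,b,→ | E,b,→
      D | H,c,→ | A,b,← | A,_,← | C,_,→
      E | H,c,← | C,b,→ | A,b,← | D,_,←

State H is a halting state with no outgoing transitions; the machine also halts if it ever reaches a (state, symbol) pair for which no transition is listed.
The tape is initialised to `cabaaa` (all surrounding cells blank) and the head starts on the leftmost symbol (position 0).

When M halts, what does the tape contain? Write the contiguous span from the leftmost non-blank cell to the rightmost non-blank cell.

bbbcbaaa

A | ___[c]abaaa   read c → write b, move ←, go to D
D | __[_]babaaa   read _ → write _, move →, go to C
C | ___[b]abaaa   read b → write _, move ←, go to E
E | __[_]_abaaa   read _ → write _, move ←, go to D
D | _[_]__abaaa   read _ → write _, move →, go to C
C | __[_]_abaaa   read _ → write b, move →, go to E
E | __b[_]abaaa   read _ → write _, move ←, go to D
D | __[b]_abaaa   read b → write b, move ←, go to A
A | _[_]b_abaaa   read _ → write _, move ←, go to D
D | [_]_b_abaaa   read _ → write _, move →, go to C
C | _[_]b_abaaa   read _ → write b, move →, go to E
E | _b[b]_abaaa   read b → write b, move →, go to C
C | _bb[_]abaaa   read _ → write b, move →, go to E
E | _bbb[a]baaa   read a → write c, move ←, go to H
H | _bb[b]cbaaa
The non-blank tape span at halt is bbbcbaaa.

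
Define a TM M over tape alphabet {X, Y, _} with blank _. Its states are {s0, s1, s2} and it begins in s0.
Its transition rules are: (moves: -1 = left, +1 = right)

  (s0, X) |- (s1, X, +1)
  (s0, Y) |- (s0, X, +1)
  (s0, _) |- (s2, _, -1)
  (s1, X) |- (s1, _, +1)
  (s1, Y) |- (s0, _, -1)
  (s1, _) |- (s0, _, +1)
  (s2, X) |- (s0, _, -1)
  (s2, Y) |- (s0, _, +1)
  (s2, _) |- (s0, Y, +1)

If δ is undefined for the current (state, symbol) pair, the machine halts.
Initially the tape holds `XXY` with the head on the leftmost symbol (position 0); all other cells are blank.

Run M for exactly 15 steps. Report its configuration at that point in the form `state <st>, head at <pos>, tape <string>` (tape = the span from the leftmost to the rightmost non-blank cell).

state=s0 head=0 tape=__[X]XY   (s0,X)→(s1,X,+1)
state=s1 head=1 tape=__X[X]Y   (s1,X)→(s1,_,+1)
state=s1 head=2 tape=__X_[Y]   (s1,Y)→(s0,_,-1)
state=s0 head=1 tape=__X[_]_   (s0,_)→(s2,_,-1)
state=s2 head=0 tape=__[X]__   (s2,X)→(s0,_,-1)
state=s0 head=-1 tape=_[_]___   (s0,_)→(s2,_,-1)
state=s2 head=-2 tape=[_]____   (s2,_)→(s0,Y,+1)
state=s0 head=-1 tape=Y[_]___   (s0,_)→(s2,_,-1)
state=s2 head=-2 tape=[Y]____   (s2,Y)→(s0,_,+1)
state=s0 head=-1 tape=_[_]___   (s0,_)→(s2,_,-1)
state=s2 head=-2 tape=[_]____   (s2,_)→(s0,Y,+1)
state=s0 head=-1 tape=Y[_]___   (s0,_)→(s2,_,-1)
state=s2 head=-2 tape=[Y]____   (s2,Y)→(s0,_,+1)
state=s0 head=-1 tape=_[_]___   (s0,_)→(s2,_,-1)
state=s2 head=-2 tape=[_]____   (s2,_)→(s0,Y,+1)
state=s0 head=-1 tape=Y[_]___
After 15 steps: state s0, head at -1, tape Y.

state s0, head at -1, tape Y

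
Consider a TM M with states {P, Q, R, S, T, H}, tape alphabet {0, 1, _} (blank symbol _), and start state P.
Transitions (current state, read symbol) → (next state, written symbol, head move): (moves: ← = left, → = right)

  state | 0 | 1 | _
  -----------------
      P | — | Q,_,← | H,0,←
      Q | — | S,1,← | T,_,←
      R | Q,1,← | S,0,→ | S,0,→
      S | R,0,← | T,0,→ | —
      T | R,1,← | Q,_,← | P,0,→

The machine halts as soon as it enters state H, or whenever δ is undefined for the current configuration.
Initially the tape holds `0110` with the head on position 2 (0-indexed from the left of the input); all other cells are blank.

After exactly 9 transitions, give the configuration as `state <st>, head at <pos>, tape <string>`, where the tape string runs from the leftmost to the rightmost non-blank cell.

P | ___01[1]0   read 1 → write _, move ←, go to Q
Q | ___0[1]_0   read 1 → write 1, move ←, go to S
S | ___[0]1_0   read 0 → write 0, move ←, go to R
R | __[_]01_0   read _ → write 0, move →, go to S
S | __0[0]1_0   read 0 → write 0, move ←, go to R
R | __[0]01_0   read 0 → write 1, move ←, go to Q
Q | _[_]101_0   read _ → write _, move ←, go to T
T | [_]_101_0   read _ → write 0, move →, go to P
P | 0[_]101_0   read _ → write 0, move ←, go to H
H | [0]0101_0
After 9 steps: state H, head at -3, tape 00101_0.

state H, head at -3, tape 00101_0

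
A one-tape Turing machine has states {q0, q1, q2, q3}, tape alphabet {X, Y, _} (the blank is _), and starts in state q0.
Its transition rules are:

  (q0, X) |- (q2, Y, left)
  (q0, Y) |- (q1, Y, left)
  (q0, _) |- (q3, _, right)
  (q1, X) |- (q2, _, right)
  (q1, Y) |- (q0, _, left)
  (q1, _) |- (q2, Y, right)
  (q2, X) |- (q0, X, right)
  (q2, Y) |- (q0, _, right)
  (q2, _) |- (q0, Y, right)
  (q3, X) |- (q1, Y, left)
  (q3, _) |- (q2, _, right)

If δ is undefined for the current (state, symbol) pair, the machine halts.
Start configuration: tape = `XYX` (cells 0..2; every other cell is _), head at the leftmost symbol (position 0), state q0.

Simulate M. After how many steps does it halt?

state=q0 head=0 tape=__[X]YX   (q0,X)→(q2,Y,left)
state=q2 head=-1 tape=_[_]YYX   (q2,_)→(q0,Y,right)
state=q0 head=0 tape=_Y[Y]YX   (q0,Y)→(q1,Y,left)
state=q1 head=-1 tape=_[Y]YYX   (q1,Y)→(q0,_,left)
state=q0 head=-2 tape=[_]_YYX   (q0,_)→(q3,_,right)
state=q3 head=-1 tape=_[_]YYX   (q3,_)→(q2,_,right)
state=q2 head=0 tape=__[Y]YX   (q2,Y)→(q0,_,right)
state=q0 head=1 tape=___[Y]X   (q0,Y)→(q1,Y,left)
state=q1 head=0 tape=__[_]YX   (q1,_)→(q2,Y,right)
state=q2 head=1 tape=__Y[Y]X   (q2,Y)→(q0,_,right)
state=q0 head=2 tape=__Y_[X]   (q0,X)→(q2,Y,left)
state=q2 head=1 tape=__Y[_]Y   (q2,_)→(q0,Y,right)
state=q0 head=2 tape=__YY[Y]   (q0,Y)→(q1,Y,left)
state=q1 head=1 tape=__Y[Y]Y   (q1,Y)→(q0,_,left)
state=q0 head=0 tape=__[Y]_Y   (q0,Y)→(q1,Y,left)
state=q1 head=-1 tape=_[_]Y_Y   (q1,_)→(q2,Y,right)
state=q2 head=0 tape=_Y[Y]_Y   (q2,Y)→(q0,_,right)
state=q0 head=1 tape=_Y_[_]Y   (q0,_)→(q3,_,right)
state=q3 head=2 tape=_Y__[Y]
M halts after 18 transitions.

18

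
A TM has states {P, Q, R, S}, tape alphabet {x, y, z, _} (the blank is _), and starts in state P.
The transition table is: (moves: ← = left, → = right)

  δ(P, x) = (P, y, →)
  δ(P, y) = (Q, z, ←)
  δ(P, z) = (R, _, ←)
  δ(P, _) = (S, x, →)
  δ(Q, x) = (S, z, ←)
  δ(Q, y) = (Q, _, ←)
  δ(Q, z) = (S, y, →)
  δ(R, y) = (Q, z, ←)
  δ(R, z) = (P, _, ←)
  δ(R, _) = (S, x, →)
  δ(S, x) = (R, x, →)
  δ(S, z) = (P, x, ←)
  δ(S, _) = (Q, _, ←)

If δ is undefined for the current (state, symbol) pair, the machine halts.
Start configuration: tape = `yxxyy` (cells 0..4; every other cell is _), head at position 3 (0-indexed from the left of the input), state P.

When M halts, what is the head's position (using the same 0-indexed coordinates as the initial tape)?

-1

P | _yxx[y]y   read y → write z, move ←, go to Q
Q | _yx[x]zy   read x → write z, move ←, go to S
S | _y[x]zzy   read x → write x, move →, go to R
R | _yx[z]zy   read z → write _, move ←, go to P
P | _y[x]_zy   read x → write y, move →, go to P
P | _yy[_]zy   read _ → write x, move →, go to S
S | _yyx[z]y   read z → write x, move ←, go to P
P | _yy[x]xy   read x → write y, move →, go to P
P | _yyy[x]y   read x → write y, move →, go to P
P | _yyyy[y]   read y → write z, move ←, go to Q
Q | _yyy[y]z   read y → write _, move ←, go to Q
Q | _yy[y]_z   read y → write _, move ←, go to Q
Q | _y[y]__z   read y → write _, move ←, go to Q
Q | _[y]___z   read y → write _, move ←, go to Q
Q | [_]____z
At halt the head is at cell -1.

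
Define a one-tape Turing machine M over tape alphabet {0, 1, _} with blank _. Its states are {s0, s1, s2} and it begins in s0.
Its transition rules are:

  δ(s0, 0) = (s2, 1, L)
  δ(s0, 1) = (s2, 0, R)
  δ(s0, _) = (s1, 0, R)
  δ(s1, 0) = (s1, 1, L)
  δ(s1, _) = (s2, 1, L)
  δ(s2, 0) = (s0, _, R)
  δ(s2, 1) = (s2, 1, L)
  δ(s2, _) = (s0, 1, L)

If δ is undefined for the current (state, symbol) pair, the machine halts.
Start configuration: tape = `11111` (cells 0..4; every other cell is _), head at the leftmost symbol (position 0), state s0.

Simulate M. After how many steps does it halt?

s0 | [1]1111_   read 1 → write 0, move R, go to s2
s2 | 0[1]111_   read 1 → write 1, move L, go to s2
s2 | [0]1111_   read 0 → write _, move R, go to s0
s0 | _[1]111_   read 1 → write 0, move R, go to s2
s2 | _0[1]11_   read 1 → write 1, move L, go to s2
s2 | _[0]111_   read 0 → write _, move R, go to s0
s0 | __[1]11_   read 1 → write 0, move R, go to s2
s2 | __0[1]1_   read 1 → write 1, move L, go to s2
s2 | __[0]11_   read 0 → write _, move R, go to s0
s0 | ___[1]1_   read 1 → write 0, move R, go to s2
s2 | ___0[1]_   read 1 → write 1, move L, go to s2
s2 | ___[0]1_   read 0 → write _, move R, go to s0
s0 | ____[1]_   read 1 → write 0, move R, go to s2
s2 | ____0[_]   read _ → write 1, move L, go to s0
s0 | ____[0]1   read 0 → write 1, move L, go to s2
s2 | ___[_]11   read _ → write 1, move L, go to s0
s0 | __[_]111   read _ → write 0, move R, go to s1
s1 | __0[1]11
M halts after 17 transitions.

17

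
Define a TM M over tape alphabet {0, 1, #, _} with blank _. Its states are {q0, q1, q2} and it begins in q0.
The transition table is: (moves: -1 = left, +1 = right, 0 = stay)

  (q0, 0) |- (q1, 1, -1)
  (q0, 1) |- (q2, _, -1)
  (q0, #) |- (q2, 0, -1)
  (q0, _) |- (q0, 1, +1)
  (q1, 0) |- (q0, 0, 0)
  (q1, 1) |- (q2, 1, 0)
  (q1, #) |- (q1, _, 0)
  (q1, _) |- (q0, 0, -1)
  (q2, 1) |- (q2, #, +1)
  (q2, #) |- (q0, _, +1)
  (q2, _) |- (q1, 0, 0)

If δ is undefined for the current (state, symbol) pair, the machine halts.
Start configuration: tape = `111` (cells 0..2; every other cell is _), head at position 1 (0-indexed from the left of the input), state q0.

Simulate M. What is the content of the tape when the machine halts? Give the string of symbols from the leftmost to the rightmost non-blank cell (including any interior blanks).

state=q0 head=1 tape=____1[1]1_   (q0,1)→(q2,_,-1)
state=q2 head=0 tape=____[1]_1_   (q2,1)→(q2,#,+1)
state=q2 head=1 tape=____#[_]1_   (q2,_)→(q1,0,0)
state=q1 head=1 tape=____#[0]1_   (q1,0)→(q0,0,0)
state=q0 head=1 tape=____#[0]1_   (q0,0)→(q1,1,-1)
state=q1 head=0 tape=____[#]11_   (q1,#)→(q1,_,0)
state=q1 head=0 tape=____[_]11_   (q1,_)→(q0,0,-1)
state=q0 head=-1 tape=___[_]011_   (q0,_)→(q0,1,+1)
state=q0 head=0 tape=___1[0]11_   (q0,0)→(q1,1,-1)
state=q1 head=-1 tape=___[1]111_   (q1,1)→(q2,1,0)
state=q2 head=-1 tape=___[1]111_   (q2,1)→(q2,#,+1)
state=q2 head=0 tape=___#[1]11_   (q2,1)→(q2,#,+1)
state=q2 head=1 tape=___##[1]1_   (q2,1)→(q2,#,+1)
state=q2 head=2 tape=___###[1]_   (q2,1)→(q2,#,+1)
state=q2 head=3 tape=___####[_]   (q2,_)→(q1,0,0)
state=q1 head=3 tape=___####[0]   (q1,0)→(q0,0,0)
state=q0 head=3 tape=___####[0]   (q0,0)→(q1,1,-1)
state=q1 head=2 tape=___###[#]1   (q1,#)→(q1,_,0)
state=q1 head=2 tape=___###[_]1   (q1,_)→(q0,0,-1)
state=q0 head=1 tape=___##[#]01   (q0,#)→(q2,0,-1)
state=q2 head=0 tape=___#[#]001   (q2,#)→(q0,_,+1)
state=q0 head=1 tape=___#_[0]01   (q0,0)→(q1,1,-1)
state=q1 head=0 tape=___#[_]101   (q1,_)→(q0,0,-1)
state=q0 head=-1 tape=___[#]0101   (q0,#)→(q2,0,-1)
state=q2 head=-2 tape=__[_]00101   (q2,_)→(q1,0,0)
state=q1 head=-2 tape=__[0]00101   (q1,0)→(q0,0,0)
state=q0 head=-2 tape=__[0]00101   (q0,0)→(q1,1,-1)
state=q1 head=-3 tape=_[_]100101   (q1,_)→(q0,0,-1)
state=q0 head=-4 tape=[_]0100101   (q0,_)→(q0,1,+1)
state=q0 head=-3 tape=1[0]100101   (q0,0)→(q1,1,-1)
state=q1 head=-4 tape=[1]1100101   (q1,1)→(q2,1,0)
state=q2 head=-4 tape=[1]1100101   (q2,1)→(q2,#,+1)
state=q2 head=-3 tape=#[1]100101   (q2,1)→(q2,#,+1)
state=q2 head=-2 tape=##[1]00101   (q2,1)→(q2,#,+1)
state=q2 head=-1 tape=###[0]0101
The non-blank tape span at halt is ###00101.

###00101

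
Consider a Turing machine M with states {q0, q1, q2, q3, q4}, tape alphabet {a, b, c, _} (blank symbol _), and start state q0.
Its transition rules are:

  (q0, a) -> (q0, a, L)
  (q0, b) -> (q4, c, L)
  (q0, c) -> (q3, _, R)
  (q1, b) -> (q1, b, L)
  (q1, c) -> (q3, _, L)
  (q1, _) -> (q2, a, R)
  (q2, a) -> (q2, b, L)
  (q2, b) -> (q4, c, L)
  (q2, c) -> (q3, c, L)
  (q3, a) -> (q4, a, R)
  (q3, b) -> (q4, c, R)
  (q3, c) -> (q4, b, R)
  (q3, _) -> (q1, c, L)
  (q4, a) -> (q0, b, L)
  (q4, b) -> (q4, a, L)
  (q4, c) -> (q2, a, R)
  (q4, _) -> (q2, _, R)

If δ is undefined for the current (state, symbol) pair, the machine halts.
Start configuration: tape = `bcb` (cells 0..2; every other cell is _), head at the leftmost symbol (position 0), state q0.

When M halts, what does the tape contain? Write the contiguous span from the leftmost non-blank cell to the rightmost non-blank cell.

q0 | ___[b]cb   read b → write c, move L, go to q4
q4 | __[_]ccb   read _ → write _, move R, go to q2
q2 | ___[c]cb   read c → write c, move L, go to q3
q3 | __[_]ccb   read _ → write c, move L, go to q1
q1 | _[_]cccb   read _ → write a, move R, go to q2
q2 | _a[c]ccb   read c → write c, move L, go to q3
q3 | _[a]cccb   read a → write a, move R, go to q4
q4 | _a[c]ccb   read c → write a, move R, go to q2
q2 | _aa[c]cb   read c → write c, move L, go to q3
q3 | _a[a]ccb   read a → write a, move R, go to q4
q4 | _aa[c]cb   read c → write a, move R, go to q2
q2 | _aaa[c]b   read c → write c, move L, go to q3
q3 | _aa[a]cb   read a → write a, move R, go to q4
q4 | _aaa[c]b   read c → write a, move R, go to q2
q2 | _aaaa[b]   read b → write c, move L, go to q4
q4 | _aaa[a]c   read a → write b, move L, go to q0
q0 | _aa[a]bc   read a → write a, move L, go to q0
q0 | _a[a]abc   read a → write a, move L, go to q0
q0 | _[a]aabc   read a → write a, move L, go to q0
q0 | [_]aaabc
The non-blank tape span at halt is aaabc.

aaabc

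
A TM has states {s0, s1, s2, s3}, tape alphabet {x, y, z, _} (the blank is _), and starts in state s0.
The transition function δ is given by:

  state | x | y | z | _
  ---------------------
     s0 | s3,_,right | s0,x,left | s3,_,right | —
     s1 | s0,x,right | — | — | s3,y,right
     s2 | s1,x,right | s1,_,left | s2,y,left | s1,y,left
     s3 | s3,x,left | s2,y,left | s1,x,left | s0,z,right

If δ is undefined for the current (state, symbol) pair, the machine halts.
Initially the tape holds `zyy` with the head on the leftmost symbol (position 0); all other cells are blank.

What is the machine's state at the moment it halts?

s1

s0 | __[z]yy   read z → write _, move right, go to s3
s3 | ___[y]y   read y → write y, move left, go to s2
s2 | __[_]yy   read _ → write y, move left, go to s1
s1 | _[_]yyy   read _ → write y, move right, go to s3
s3 | _y[y]yy   read y → write y, move left, go to s2
s2 | _[y]yyy   read y → write _, move left, go to s1
s1 | [_]_yyy   read _ → write y, move right, go to s3
s3 | y[_]yyy   read _ → write z, move right, go to s0
s0 | yz[y]yy   read y → write x, move left, go to s0
s0 | y[z]xyy   read z → write _, move right, go to s3
s3 | y_[x]yy   read x → write x, move left, go to s3
s3 | y[_]xyy   read _ → write z, move right, go to s0
s0 | yz[x]yy   read x → write _, move right, go to s3
s3 | yz_[y]y   read y → write y, move left, go to s2
s2 | yz[_]yy   read _ → write y, move left, go to s1
s1 | y[z]yyy
No transition is defined for (s1, z); M halts in state s1.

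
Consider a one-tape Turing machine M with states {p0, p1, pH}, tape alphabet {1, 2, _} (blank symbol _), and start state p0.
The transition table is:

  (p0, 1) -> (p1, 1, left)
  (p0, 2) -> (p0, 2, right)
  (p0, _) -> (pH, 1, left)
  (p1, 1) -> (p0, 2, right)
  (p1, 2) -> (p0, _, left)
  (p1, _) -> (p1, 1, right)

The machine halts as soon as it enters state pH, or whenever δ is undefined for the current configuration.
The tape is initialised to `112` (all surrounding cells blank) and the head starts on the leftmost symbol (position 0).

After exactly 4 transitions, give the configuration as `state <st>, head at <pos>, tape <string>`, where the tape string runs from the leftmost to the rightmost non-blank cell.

state=p0 head=0 tape=_[1]12   (p0,1)→(p1,1,left)
state=p1 head=-1 tape=[_]112   (p1,_)→(p1,1,right)
state=p1 head=0 tape=1[1]12   (p1,1)→(p0,2,right)
state=p0 head=1 tape=12[1]2   (p0,1)→(p1,1,left)
state=p1 head=0 tape=1[2]12
After 4 steps: state p1, head at 0, tape 1212.

state p1, head at 0, tape 1212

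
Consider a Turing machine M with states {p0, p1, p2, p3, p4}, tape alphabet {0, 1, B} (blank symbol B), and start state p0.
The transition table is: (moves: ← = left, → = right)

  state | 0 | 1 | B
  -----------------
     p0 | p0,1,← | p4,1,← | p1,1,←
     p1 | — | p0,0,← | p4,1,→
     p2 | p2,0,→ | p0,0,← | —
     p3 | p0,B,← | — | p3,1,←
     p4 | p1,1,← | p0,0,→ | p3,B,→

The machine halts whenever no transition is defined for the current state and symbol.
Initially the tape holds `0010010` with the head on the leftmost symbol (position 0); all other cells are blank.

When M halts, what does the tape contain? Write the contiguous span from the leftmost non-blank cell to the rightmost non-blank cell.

11111010010

p0 | BBBBB[0]010010   read 0 → write 1, move ←, go to p0
p0 | BBBB[B]1010010   read B → write 1, move ←, go to p1
p1 | BBB[B]11010010   read B → write 1, move →, go to p4
p4 | BBB1[1]1010010   read 1 → write 0, move →, go to p0
p0 | BBB10[1]010010   read 1 → write 1, move ←, go to p4
p4 | BBB1[0]1010010   read 0 → write 1, move ←, go to p1
p1 | BBB[1]11010010   read 1 → write 0, move ←, go to p0
p0 | BB[B]011010010   read B → write 1, move ←, go to p1
p1 | B[B]1011010010   read B → write 1, move →, go to p4
p4 | B1[1]011010010   read 1 → write 0, move →, go to p0
p0 | B10[0]11010010   read 0 → write 1, move ←, go to p0
p0 | B1[0]111010010   read 0 → write 1, move ←, go to p0
p0 | B[1]1111010010   read 1 → write 1, move ←, go to p4
p4 | [B]11111010010   read B → write B, move →, go to p3
p3 | B[1]1111010010
The non-blank tape span at halt is 11111010010.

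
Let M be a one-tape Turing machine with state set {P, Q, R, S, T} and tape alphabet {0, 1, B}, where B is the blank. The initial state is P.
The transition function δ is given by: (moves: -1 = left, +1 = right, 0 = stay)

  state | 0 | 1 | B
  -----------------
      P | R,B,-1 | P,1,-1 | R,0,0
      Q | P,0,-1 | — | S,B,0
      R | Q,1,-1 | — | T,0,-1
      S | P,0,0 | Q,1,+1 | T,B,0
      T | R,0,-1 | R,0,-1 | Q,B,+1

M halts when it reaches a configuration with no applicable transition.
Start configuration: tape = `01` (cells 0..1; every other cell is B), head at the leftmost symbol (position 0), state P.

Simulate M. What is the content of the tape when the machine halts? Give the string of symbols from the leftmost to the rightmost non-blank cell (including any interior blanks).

P | BBB[0]1   read 0 → write B, move -1, go to R
R | BB[B]B1   read B → write 0, move -1, go to T
T | B[B]0B1   read B → write B, move +1, go to Q
Q | BB[0]B1   read 0 → write 0, move -1, go to P
P | B[B]0B1   read B → write 0, move 0, go to R
R | B[0]0B1   read 0 → write 1, move -1, go to Q
Q | [B]10B1   read B → write B, move 0, go to S
S | [B]10B1   read B → write B, move 0, go to T
T | [B]10B1   read B → write B, move +1, go to Q
Q | B[1]0B1
The non-blank tape span at halt is 10B1.

10B1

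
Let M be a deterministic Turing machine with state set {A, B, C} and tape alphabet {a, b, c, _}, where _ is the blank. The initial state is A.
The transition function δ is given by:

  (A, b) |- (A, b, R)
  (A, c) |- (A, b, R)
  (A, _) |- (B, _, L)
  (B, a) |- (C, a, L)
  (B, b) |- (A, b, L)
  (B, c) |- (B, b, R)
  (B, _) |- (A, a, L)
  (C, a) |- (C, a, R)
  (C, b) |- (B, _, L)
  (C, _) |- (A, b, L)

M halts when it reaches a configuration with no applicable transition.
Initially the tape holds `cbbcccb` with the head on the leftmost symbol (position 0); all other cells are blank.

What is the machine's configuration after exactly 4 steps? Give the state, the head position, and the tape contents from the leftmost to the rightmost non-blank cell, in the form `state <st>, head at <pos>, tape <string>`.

state A, head at 4, tape bbbbccb

A | [c]bbcccb   read c → write b, move R, go to A
A | b[b]bcccb   read b → write b, move R, go to A
A | bb[b]cccb   read b → write b, move R, go to A
A | bbb[c]ccb   read c → write b, move R, go to A
A | bbbb[c]cb
After 4 steps: state A, head at 4, tape bbbbccb.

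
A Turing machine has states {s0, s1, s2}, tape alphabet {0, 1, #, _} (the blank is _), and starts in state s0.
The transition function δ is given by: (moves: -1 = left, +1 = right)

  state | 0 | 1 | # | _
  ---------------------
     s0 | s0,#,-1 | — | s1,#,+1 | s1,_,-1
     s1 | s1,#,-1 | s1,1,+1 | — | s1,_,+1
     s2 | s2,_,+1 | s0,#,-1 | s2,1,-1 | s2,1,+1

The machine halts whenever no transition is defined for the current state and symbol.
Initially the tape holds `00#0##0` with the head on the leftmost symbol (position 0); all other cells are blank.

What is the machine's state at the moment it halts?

s1

s0 | __[0]0#0##0   read 0 → write #, move -1, go to s0
s0 | _[_]#0#0##0   read _ → write _, move -1, go to s1
s1 | [_]_#0#0##0   read _ → write _, move +1, go to s1
s1 | _[_]#0#0##0   read _ → write _, move +1, go to s1
s1 | __[#]0#0##0
No transition is defined for (s1, #); M halts in state s1.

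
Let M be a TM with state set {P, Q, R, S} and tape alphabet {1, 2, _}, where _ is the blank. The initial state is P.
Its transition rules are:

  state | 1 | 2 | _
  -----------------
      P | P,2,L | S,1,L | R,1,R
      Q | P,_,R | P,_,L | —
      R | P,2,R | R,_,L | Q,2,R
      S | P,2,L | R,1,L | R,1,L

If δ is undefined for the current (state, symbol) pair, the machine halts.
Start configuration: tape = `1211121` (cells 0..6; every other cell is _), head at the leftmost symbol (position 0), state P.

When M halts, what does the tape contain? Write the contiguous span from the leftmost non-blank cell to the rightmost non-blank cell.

2__1121121

state=P head=0 tape=___[1]211121   (P,1)→(P,2,L)
state=P head=-1 tape=__[_]2211121   (P,_)→(R,1,R)
state=R head=0 tape=__1[2]211121   (R,2)→(R,_,L)
state=R head=-1 tape=__[1]_211121   (R,1)→(P,2,R)
state=P head=0 tape=__2[_]211121   (P,_)→(R,1,R)
state=R head=1 tape=__21[2]11121   (R,2)→(R,_,L)
state=R head=0 tape=__2[1]_11121   (R,1)→(P,2,R)
state=P head=1 tape=__22[_]11121   (P,_)→(R,1,R)
state=R head=2 tape=__221[1]1121   (R,1)→(P,2,R)
state=P head=3 tape=__2212[1]121   (P,1)→(P,2,L)
state=P head=2 tape=__221[2]2121   (P,2)→(S,1,L)
state=S head=1 tape=__22[1]12121   (S,1)→(P,2,L)
state=P head=0 tape=__2[2]212121   (P,2)→(S,1,L)
state=S head=-1 tape=__[2]1212121   (S,2)→(R,1,L)
state=R head=-2 tape=_[_]11212121   (R,_)→(Q,2,R)
state=Q head=-1 tape=_2[1]1212121   (Q,1)→(P,_,R)
state=P head=0 tape=_2_[1]212121   (P,1)→(P,2,L)
state=P head=-1 tape=_2[_]2212121   (P,_)→(R,1,R)
state=R head=0 tape=_21[2]212121   (R,2)→(R,_,L)
state=R head=-1 tape=_2[1]_212121   (R,1)→(P,2,R)
state=P head=0 tape=_22[_]212121   (P,_)→(R,1,R)
state=R head=1 tape=_221[2]12121   (R,2)→(R,_,L)
state=R head=0 tape=_22[1]_12121   (R,1)→(P,2,R)
state=P head=1 tape=_222[_]12121   (P,_)→(R,1,R)
state=R head=2 tape=_2221[1]2121   (R,1)→(P,2,R)
state=P head=3 tape=_22212[2]121   (P,2)→(S,1,L)
state=S head=2 tape=_2221[2]1121   (S,2)→(R,1,L)
state=R head=1 tape=_222[1]11121   (R,1)→(P,2,R)
state=P head=2 tape=_2222[1]1121   (P,1)→(P,2,L)
state=P head=1 tape=_222[2]21121   (P,2)→(S,1,L)
state=S head=0 tape=_22[2]121121   (S,2)→(R,1,L)
state=R head=-1 tape=_2[2]1121121   (R,2)→(R,_,L)
state=R head=-2 tape=_[2]_1121121   (R,2)→(R,_,L)
state=R head=-3 tape=[_]__1121121   (R,_)→(Q,2,R)
state=Q head=-2 tape=2[_]_1121121
The non-blank tape span at halt is 2__1121121.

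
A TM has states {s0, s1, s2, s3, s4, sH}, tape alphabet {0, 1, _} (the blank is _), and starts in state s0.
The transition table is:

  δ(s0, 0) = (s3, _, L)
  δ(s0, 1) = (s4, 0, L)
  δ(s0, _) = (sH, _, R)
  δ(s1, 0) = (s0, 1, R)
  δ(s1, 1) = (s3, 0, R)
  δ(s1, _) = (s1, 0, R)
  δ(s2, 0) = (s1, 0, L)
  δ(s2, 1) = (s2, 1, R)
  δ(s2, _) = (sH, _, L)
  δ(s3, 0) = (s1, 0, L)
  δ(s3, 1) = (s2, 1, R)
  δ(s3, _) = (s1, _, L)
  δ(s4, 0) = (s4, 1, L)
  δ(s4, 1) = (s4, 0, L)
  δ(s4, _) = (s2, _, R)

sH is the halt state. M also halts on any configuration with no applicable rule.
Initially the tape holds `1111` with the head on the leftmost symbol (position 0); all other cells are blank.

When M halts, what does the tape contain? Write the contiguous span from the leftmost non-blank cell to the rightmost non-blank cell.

1_011

state=s0 head=0 tape=__[1]111   (s0,1)→(s4,0,L)
state=s4 head=-1 tape=_[_]0111   (s4,_)→(s2,_,R)
state=s2 head=0 tape=__[0]111   (s2,0)→(s1,0,L)
state=s1 head=-1 tape=_[_]0111   (s1,_)→(s1,0,R)
state=s1 head=0 tape=_0[0]111   (s1,0)→(s0,1,R)
state=s0 head=1 tape=_01[1]11   (s0,1)→(s4,0,L)
state=s4 head=0 tape=_0[1]011   (s4,1)→(s4,0,L)
state=s4 head=-1 tape=_[0]0011   (s4,0)→(s4,1,L)
state=s4 head=-2 tape=[_]10011   (s4,_)→(s2,_,R)
state=s2 head=-1 tape=_[1]0011   (s2,1)→(s2,1,R)
state=s2 head=0 tape=_1[0]011   (s2,0)→(s1,0,L)
state=s1 head=-1 tape=_[1]0011   (s1,1)→(s3,0,R)
state=s3 head=0 tape=_0[0]011   (s3,0)→(s1,0,L)
state=s1 head=-1 tape=_[0]0011   (s1,0)→(s0,1,R)
state=s0 head=0 tape=_1[0]011   (s0,0)→(s3,_,L)
state=s3 head=-1 tape=_[1]_011   (s3,1)→(s2,1,R)
state=s2 head=0 tape=_1[_]011   (s2,_)→(sH,_,L)
state=sH head=-1 tape=_[1]_011
The non-blank tape span at halt is 1_011.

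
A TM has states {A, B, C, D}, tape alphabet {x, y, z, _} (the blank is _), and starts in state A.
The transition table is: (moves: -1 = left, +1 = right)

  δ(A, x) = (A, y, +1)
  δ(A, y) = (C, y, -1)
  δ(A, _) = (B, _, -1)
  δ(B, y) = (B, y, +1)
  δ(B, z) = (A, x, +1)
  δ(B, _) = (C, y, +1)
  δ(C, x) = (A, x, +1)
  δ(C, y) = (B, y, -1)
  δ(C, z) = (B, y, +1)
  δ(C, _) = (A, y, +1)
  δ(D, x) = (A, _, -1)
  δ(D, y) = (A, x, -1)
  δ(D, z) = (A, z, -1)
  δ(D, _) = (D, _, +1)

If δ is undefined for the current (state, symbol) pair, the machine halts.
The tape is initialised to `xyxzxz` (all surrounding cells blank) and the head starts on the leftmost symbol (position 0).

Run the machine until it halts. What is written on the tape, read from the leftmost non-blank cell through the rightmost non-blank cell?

state=A head=0 tape=_[x]yxzxz   (A,x)→(A,y,+1)
state=A head=1 tape=_y[y]xzxz   (A,y)→(C,y,-1)
state=C head=0 tape=_[y]yxzxz   (C,y)→(B,y,-1)
state=B head=-1 tape=[_]yyxzxz   (B,_)→(C,y,+1)
state=C head=0 tape=y[y]yxzxz   (C,y)→(B,y,-1)
state=B head=-1 tape=[y]yyxzxz   (B,y)→(B,y,+1)
state=B head=0 tape=y[y]yxzxz   (B,y)→(B,y,+1)
state=B head=1 tape=yy[y]xzxz   (B,y)→(B,y,+1)
state=B head=2 tape=yyy[x]zxz
The non-blank tape span at halt is yyyxzxz.

yyyxzxz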